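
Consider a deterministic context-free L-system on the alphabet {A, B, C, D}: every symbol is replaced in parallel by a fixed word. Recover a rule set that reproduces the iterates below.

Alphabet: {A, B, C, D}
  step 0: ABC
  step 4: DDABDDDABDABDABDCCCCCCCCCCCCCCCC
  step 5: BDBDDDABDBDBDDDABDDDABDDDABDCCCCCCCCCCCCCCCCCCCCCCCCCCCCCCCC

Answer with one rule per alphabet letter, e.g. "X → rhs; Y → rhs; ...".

  step 4 ⇒ step 5: DDABDDDABDABDABDCCCCCCCCCCCCCCCC ⇒ BD·BD·DD·A·BD·BD·BD·DD·A·BD·DD·A·BD·DD·A·BD·CC·CC·CC·CC·CC·CC·CC·CC·CC·CC·CC·CC·CC·CC·CC·CC
    A ↦ DD
    B ↦ A
    C ↦ CC
    D ↦ BD

A->DD, B->A, C->CC, D->BD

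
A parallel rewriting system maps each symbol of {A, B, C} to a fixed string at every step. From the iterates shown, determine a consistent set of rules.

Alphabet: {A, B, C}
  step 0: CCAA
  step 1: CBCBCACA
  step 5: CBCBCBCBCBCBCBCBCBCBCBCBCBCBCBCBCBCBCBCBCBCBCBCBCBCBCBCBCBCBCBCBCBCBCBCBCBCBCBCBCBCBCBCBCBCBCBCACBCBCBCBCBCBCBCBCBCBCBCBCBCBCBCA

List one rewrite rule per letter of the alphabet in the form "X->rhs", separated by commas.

  step 0 ⇒ step 1: CCAA ⇒ CB·CB·CA·CA
    A ↦ CA
    C ↦ CB
    B ↦ CB  (constrained at step 1)

A->CA, B->CB, C->CB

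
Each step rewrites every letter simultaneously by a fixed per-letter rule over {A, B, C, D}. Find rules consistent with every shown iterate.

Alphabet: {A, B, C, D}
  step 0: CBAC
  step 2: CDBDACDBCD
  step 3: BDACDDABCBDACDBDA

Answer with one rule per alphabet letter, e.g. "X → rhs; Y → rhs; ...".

A->BC, B->CD, C->B, D->DA

  step 2 ⇒ step 3: CDBDACDBCD ⇒ B·DA·CD·DA·BC·B·DA·CD·B·DA
    A ↦ BC
    B ↦ CD
    C ↦ B
    D ↦ DA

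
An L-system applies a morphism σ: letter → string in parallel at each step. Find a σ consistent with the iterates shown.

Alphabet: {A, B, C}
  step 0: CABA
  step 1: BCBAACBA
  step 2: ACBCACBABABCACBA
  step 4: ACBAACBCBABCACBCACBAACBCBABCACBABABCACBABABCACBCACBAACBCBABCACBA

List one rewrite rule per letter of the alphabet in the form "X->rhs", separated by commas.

  step 1 ⇒ step 2: BCBAACBA ⇒ AC·BC·AC·BA·BA·BC·AC·BA
    A ↦ BA
    B ↦ AC
    C ↦ BC

A->BA, B->AC, C->BC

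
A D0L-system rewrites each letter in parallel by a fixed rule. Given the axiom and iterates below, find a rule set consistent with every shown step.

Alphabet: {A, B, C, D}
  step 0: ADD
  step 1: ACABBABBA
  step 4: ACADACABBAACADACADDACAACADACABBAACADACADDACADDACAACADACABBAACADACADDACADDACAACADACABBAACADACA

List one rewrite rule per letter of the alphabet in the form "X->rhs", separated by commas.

A->ACA, B->D, C->D, D->BBA

  step 0 ⇒ step 1: ADD ⇒ ACA·BBA·BBA
    A ↦ ACA
    D ↦ BBA
    B ↦ D  (constrained at step 1)
    C ↦ D  (constrained at step 1)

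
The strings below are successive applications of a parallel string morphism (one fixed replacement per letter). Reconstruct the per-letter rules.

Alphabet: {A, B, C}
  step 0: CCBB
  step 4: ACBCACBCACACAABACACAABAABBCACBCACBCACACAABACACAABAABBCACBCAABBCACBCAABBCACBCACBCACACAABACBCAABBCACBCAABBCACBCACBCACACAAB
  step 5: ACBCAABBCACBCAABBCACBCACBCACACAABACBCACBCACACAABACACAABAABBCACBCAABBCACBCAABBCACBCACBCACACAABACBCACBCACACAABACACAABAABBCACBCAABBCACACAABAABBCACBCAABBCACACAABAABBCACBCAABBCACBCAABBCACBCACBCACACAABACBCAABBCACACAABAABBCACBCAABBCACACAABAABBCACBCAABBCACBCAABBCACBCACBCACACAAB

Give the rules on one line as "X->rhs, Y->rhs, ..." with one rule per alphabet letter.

A->AC, B->AAB, C->BC

  step 4 ⇒ step 5: ACBCACBCACACAABACACAABAABBCACBCACBCACACAABACACAABAABBCACBCAABBCACBCAABBCACBCACBCACACAABACBCAABBCACBCAABBCACBCACBCACACAAB ⇒ AC·BC·AAB·BC·AC·BC·AAB·BC·AC·BC·AC·BC·AC·AC·AAB·AC·BC·AC·BC·AC·AC·AAB·AC·AC·AAB·AAB·BC·AC·BC·AAB·BC·AC·BC·AAB·BC·AC·BC·AC·BC·AC·AC·AAB·AC·BC·AC·BC·AC·AC·AAB·AC·AC·AAB·AAB·BC·AC·BC·AAB·BC·AC·AC·AAB·AAB·BC·AC·BC·AAB·BC·AC·AC·AAB·AAB·BC·AC·BC·AAB·BC·AC·BC·AAB·BC·AC·BC·AC·BC·AC·AC·AAB·AC·BC·AAB·BC·AC·AC·AAB·AAB·BC·AC·BC·AAB·BC·AC·AC·AAB·AAB·BC·AC·BC·AAB·BC·AC·BC·AAB·BC·AC·BC·AC·BC·AC·AC·AAB
    A ↦ AC
    B ↦ AAB
    C ↦ BC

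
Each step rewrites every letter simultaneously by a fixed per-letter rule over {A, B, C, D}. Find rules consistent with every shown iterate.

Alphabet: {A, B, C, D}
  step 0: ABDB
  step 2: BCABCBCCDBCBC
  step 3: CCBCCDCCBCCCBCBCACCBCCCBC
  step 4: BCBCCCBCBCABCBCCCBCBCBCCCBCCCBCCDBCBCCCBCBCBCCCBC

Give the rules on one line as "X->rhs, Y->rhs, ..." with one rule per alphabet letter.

A->CD, B->CC, C->BC, D->A

  step 3 ⇒ step 4: CCBCCDCCBCCCBCBCACCBCCCBC ⇒ BC·BC·CC·BC·BC·A·BC·BC·CC·BC·BC·BC·CC·BC·CC·BC·CD·BC·BC·CC·BC·BC·BC·CC·BC
    A ↦ CD
    B ↦ CC
    C ↦ BC
    D ↦ A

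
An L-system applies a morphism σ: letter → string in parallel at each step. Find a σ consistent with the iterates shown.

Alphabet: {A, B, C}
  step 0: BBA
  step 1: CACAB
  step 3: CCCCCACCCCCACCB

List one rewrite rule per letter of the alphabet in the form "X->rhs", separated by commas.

  step 0 ⇒ step 1: BBA ⇒ CA·CA·B
    A ↦ B
    B ↦ CA
    C ↦ CC  (constrained at step 1)

A->B, B->CA, C->CC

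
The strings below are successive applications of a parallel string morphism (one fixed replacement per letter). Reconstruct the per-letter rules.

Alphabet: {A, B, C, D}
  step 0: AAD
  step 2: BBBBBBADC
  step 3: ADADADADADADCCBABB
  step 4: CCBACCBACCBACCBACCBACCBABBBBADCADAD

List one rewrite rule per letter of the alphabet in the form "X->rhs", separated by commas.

  step 3 ⇒ step 4: ADADADADADADCCBABB ⇒ C·CBA·C·CBA·C·CBA·C·CBA·C·CBA·C·CBA·BB·BB·AD·C·AD·AD
    A ↦ C
    B ↦ AD
    C ↦ BB
    D ↦ CBA

A->C, B->AD, C->BB, D->CBA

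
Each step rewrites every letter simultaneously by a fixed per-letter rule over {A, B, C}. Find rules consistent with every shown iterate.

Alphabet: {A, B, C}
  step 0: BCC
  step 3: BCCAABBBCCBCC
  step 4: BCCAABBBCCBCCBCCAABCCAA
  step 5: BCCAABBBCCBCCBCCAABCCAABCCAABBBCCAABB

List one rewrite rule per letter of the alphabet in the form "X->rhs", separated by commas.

A->B, B->BCC, C->A

  step 4 ⇒ step 5: BCCAABBBCCBCCBCCAABCCAA ⇒ BCC·A·A·B·B·BCC·BCC·BCC·A·A·BCC·A·A·BCC·A·A·B·B·BCC·A·A·B·B
    A ↦ B
    B ↦ BCC
    C ↦ A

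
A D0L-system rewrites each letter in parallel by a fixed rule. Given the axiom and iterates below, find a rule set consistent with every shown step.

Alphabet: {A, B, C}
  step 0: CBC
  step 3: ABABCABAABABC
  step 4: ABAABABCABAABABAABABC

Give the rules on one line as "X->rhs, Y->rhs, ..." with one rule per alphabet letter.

A->AB, B->A, C->BC

  step 3 ⇒ step 4: ABABCABAABABC ⇒ AB·A·AB·A·BC·AB·A·AB·AB·A·AB·A·BC
    A ↦ AB
    B ↦ A
    C ↦ BC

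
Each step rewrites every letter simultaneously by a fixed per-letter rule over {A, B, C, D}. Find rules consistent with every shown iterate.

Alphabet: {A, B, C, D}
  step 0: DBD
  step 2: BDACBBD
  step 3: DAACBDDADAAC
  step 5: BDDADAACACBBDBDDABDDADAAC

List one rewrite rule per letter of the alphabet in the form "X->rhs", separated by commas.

  step 2 ⇒ step 3: BDACBBD ⇒ DA·AC·B·D·DA·DA·AC
    A ↦ B
    B ↦ DA
    C ↦ D
    D ↦ AC

A->B, B->DA, C->D, D->AC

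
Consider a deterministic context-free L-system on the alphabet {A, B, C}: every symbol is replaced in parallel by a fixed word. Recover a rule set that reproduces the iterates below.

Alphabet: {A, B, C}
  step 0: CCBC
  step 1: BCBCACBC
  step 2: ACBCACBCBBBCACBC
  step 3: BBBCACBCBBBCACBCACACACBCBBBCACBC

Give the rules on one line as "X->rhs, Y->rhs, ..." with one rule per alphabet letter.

A->BB, B->AC, C->BC

  step 2 ⇒ step 3: ACBCACBCBBBCACBC ⇒ BB·BC·AC·BC·BB·BC·AC·BC·AC·AC·AC·BC·BB·BC·AC·BC
    A ↦ BB
    B ↦ AC
    C ↦ BC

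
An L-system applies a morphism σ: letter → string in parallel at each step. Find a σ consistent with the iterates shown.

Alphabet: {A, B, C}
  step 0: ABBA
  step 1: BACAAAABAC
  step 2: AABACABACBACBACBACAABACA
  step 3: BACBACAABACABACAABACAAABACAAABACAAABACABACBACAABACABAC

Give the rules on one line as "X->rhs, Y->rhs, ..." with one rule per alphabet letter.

  step 2 ⇒ step 3: AABACABACBACBACBACAABACA ⇒ BAC·BAC·AA·BAC·A·BAC·AA·BAC·A·AA·BAC·A·AA·BAC·A·AA·BAC·A·BAC·BAC·AA·BAC·A·BAC
    A ↦ BAC
    B ↦ AA
    C ↦ A

A->BAC, B->AA, C->A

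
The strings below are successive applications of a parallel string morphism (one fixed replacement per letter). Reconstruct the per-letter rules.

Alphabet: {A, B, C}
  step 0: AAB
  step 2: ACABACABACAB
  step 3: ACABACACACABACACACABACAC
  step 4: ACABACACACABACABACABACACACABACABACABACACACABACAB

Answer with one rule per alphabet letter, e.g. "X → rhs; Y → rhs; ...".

A->AC, B->AC, C->AB

  step 3 ⇒ step 4: ACABACACACABACACACABACAC ⇒ AC·AB·AC·AC·AC·AB·AC·AB·AC·AB·AC·AC·AC·AB·AC·AB·AC·AB·AC·AC·AC·AB·AC·AB
    A ↦ AC
    B ↦ AC
    C ↦ AB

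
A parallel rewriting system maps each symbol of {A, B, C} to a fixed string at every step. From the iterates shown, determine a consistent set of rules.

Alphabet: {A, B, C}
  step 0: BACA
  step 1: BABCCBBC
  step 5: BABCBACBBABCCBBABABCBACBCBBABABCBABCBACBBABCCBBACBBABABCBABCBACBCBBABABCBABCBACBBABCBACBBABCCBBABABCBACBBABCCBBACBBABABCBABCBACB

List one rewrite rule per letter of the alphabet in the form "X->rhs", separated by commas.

A->BC, B->BA, C->CB

  step 0 ⇒ step 1: BACA ⇒ BA·BC·CB·BC
    A ↦ BC
    B ↦ BA
    C ↦ CB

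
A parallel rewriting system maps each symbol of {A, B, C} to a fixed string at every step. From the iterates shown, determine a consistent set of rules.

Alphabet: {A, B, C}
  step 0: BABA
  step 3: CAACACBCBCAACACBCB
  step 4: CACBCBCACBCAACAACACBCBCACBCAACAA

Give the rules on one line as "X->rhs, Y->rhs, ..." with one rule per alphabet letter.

  step 3 ⇒ step 4: CAACACBCBCAACACBCB ⇒ CA·CB·CB·CA·CB·CA·A·CA·A·CA·CB·CB·CA·CB·CA·A·CA·A
    A ↦ CB
    B ↦ A
    C ↦ CA

A->CB, B->A, C->CA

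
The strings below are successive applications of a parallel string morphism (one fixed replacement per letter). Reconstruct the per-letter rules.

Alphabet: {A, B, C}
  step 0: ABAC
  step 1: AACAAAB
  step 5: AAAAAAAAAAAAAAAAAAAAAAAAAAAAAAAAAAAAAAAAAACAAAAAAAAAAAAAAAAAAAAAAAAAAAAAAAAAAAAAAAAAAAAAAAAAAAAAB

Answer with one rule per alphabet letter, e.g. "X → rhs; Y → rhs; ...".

A->AA, B->C, C->AB

  step 0 ⇒ step 1: ABAC ⇒ AA·C·AA·AB
    A ↦ AA
    B ↦ C
    C ↦ AB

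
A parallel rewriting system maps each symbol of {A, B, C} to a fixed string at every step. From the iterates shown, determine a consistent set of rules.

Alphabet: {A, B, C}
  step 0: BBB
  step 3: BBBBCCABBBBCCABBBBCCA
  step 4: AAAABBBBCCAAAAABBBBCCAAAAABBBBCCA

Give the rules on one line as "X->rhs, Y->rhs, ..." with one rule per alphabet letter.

  step 3 ⇒ step 4: BBBBCCABBBBCCABBBBCCA ⇒ A·A·A·A·BB·BB·CCA·A·A·A·A·BB·BB·CCA·A·A·A·A·BB·BB·CCA
    A ↦ CCA
    B ↦ A
    C ↦ BB

A->CCA, B->A, C->BB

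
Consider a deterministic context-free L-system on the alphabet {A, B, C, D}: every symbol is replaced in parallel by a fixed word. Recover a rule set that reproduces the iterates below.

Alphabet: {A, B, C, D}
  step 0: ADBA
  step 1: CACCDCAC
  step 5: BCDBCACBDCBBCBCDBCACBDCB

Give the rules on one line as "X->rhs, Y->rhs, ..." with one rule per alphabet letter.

  step 0 ⇒ step 1: ADBA ⇒ CAC·C·D·CAC
    A ↦ CAC
    B ↦ D
    D ↦ C
    C ↦ B  (constrained at step 1)

A->CAC, B->D, C->B, D->C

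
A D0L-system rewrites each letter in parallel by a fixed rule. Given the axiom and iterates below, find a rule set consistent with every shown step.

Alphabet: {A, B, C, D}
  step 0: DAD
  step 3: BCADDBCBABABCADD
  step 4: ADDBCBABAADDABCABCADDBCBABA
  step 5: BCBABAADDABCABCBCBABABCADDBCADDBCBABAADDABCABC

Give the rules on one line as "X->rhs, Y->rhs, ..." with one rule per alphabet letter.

  step 4 ⇒ step 5: ADDBCBABAADDABCABCADDBCBABA ⇒ BC·BA·BA·A·DD·A·BC·A·BC·BC·BA·BA·BC·A·DD·BC·A·DD·BC·BA·BA·A·DD·A·BC·A·BC
    A ↦ BC
    B ↦ A
    C ↦ DD
    D ↦ BA

A->BC, B->A, C->DD, D->BA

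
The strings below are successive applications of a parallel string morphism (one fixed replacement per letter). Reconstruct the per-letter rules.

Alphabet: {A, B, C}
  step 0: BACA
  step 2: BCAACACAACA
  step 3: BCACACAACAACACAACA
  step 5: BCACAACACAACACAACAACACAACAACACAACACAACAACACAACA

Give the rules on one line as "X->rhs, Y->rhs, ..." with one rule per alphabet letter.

A->CA, B->BC, C->A

  step 2 ⇒ step 3: BCAACACAACA ⇒ BC·A·CA·CA·A·CA·A·CA·CA·A·CA
    A ↦ CA
    B ↦ BC
    C ↦ A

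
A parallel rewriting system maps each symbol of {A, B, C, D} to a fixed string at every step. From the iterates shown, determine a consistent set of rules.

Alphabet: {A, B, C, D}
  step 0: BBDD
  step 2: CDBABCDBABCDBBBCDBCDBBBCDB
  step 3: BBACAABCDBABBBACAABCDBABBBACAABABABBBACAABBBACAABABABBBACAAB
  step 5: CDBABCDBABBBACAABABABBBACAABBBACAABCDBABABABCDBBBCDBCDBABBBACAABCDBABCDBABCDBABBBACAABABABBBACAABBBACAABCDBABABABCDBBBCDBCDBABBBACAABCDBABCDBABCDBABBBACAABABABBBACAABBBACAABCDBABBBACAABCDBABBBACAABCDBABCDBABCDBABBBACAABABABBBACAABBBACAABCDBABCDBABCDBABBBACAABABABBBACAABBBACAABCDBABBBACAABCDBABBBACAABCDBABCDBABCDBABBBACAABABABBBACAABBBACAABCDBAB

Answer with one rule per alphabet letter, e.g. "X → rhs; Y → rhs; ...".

A->CDB, B->AB, C->BB, D->ACA

  step 2 ⇒ step 3: CDBABCDBABCDBBBCDBCDBBBCDB ⇒ BB·ACA·AB·CDB·AB·BB·ACA·AB·CDB·AB·BB·ACA·AB·AB·AB·BB·ACA·AB·BB·ACA·AB·AB·AB·BB·ACA·AB
    A ↦ CDB
    B ↦ AB
    C ↦ BB
    D ↦ ACA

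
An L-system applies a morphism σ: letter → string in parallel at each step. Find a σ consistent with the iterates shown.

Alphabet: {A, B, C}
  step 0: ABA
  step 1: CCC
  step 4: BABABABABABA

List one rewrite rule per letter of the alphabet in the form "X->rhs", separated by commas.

  step 0 ⇒ step 1: ABA ⇒ C·C·C
    A ↦ C
    B ↦ C
    C ↦ BA  (constrained at step 1)

A->C, B->C, C->BA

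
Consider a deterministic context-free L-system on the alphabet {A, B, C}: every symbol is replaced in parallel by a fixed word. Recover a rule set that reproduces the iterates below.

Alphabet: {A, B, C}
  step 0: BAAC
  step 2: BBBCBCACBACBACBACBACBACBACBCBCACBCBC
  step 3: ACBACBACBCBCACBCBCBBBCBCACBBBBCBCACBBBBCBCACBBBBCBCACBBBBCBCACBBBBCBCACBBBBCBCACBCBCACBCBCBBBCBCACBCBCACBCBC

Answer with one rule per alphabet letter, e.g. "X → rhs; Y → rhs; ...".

A->BBB, B->ACB, C->CBC

  step 2 ⇒ step 3: BBBCBCACBACBACBACBACBACBACBCBCACBCBC ⇒ ACB·ACB·ACB·CBC·ACB·CBC·BBB·CBC·ACB·BBB·CBC·ACB·BBB·CBC·ACB·BBB·CBC·ACB·BBB·CBC·ACB·BBB·CBC·ACB·BBB·CBC·ACB·CBC·ACB·CBC·BBB·CBC·ACB·CBC·ACB·CBC
    A ↦ BBB
    B ↦ ACB
    C ↦ CBC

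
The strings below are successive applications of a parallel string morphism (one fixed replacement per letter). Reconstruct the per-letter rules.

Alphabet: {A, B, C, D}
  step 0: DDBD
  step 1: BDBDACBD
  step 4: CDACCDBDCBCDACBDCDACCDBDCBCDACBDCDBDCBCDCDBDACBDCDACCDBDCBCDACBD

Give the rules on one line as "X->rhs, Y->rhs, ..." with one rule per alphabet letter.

A->CB, B->AC, C->CD, D->BD

  step 0 ⇒ step 1: DDBD ⇒ BD·BD·AC·BD
    B ↦ AC
    D ↦ BD
    A ↦ CB  (constrained at step 1)
    C ↦ CD  (constrained at step 1)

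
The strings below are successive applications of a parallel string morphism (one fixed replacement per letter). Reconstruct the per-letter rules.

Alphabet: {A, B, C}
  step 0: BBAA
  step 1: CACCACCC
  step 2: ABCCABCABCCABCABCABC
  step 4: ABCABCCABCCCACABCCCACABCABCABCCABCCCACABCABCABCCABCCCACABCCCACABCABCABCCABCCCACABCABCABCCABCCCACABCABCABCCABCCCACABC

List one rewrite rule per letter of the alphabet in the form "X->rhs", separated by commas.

  step 1 ⇒ step 2: CACCACCC ⇒ ABC·C·ABC·ABC·C·ABC·ABC·ABC
    A ↦ C
    C ↦ ABC
  step 0 ⇒ step 1: BBAA ⇒ CAC·CAC·C·C
    B ↦ CAC

A->C, B->CAC, C->ABC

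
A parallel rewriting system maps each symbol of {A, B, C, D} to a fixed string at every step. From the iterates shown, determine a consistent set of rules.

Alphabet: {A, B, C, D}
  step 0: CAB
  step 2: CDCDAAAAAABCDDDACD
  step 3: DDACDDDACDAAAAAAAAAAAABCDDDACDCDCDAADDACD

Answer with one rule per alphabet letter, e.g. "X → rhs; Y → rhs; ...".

A->AA, B->BCD, C->DDA, D->CD

  step 2 ⇒ step 3: CDCDAAAAAABCDDDACD ⇒ DDA·CD·DDA·CD·AA·AA·AA·AA·AA·AA·BCD·DDA·CD·CD·CD·AA·DDA·CD
    A ↦ AA
    B ↦ BCD
    C ↦ DDA
    D ↦ CD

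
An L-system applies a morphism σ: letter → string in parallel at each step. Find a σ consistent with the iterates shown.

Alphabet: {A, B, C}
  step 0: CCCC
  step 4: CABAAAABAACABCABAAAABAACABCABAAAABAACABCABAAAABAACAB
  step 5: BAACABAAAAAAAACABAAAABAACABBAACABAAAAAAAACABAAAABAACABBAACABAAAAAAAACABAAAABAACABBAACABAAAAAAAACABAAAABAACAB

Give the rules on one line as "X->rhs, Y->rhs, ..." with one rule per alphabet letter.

  step 4 ⇒ step 5: CABAAAABAACABCABAAAABAACABCABAAAABAACABCABAAAABAACAB ⇒ B·AA·CAB·AA·AA·AA·AA·CAB·AA·AA·B·AA·CAB·B·AA·CAB·AA·AA·AA·AA·CAB·AA·AA·B·AA·CAB·B·AA·CAB·AA·AA·AA·AA·CAB·AA·AA·B·AA·CAB·B·AA·CAB·AA·AA·AA·AA·CAB·AA·AA·B·AA·CAB
    A ↦ AA
    B ↦ CAB
    C ↦ B

A->AA, B->CAB, C->B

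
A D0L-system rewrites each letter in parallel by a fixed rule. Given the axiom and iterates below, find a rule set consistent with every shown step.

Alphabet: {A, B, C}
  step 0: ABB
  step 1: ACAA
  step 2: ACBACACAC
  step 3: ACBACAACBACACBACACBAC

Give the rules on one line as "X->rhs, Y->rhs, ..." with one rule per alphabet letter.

A->AC, B->A, C->BAC

  step 2 ⇒ step 3: ACBACACAC ⇒ AC·BAC·A·AC·BAC·AC·BAC·AC·BAC
    A ↦ AC
    B ↦ A
    C ↦ BAC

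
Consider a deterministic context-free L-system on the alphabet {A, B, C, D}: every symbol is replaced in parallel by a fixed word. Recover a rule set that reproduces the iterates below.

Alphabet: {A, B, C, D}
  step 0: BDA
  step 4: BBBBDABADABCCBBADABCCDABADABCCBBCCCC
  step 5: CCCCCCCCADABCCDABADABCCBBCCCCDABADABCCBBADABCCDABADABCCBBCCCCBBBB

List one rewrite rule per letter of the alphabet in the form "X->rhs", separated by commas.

A->DAB, B->CC, C->B, D->A

  step 4 ⇒ step 5: BBBBDABADABCCBBADABCCDABADABCCBBCCCC ⇒ CC·CC·CC·CC·A·DAB·CC·DAB·A·DAB·CC·B·B·CC·CC·DAB·A·DAB·CC·B·B·A·DAB·CC·DAB·A·DAB·CC·B·B·CC·CC·B·B·B·B
    A ↦ DAB
    B ↦ CC
    C ↦ B
    D ↦ A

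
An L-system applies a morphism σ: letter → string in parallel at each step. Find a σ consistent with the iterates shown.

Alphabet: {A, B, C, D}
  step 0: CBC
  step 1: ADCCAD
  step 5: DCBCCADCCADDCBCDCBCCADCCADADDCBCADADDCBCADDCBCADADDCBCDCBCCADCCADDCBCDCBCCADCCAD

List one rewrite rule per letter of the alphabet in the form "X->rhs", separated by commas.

  step 0 ⇒ step 1: CBC ⇒ AD·CC·AD
    B ↦ CC
    C ↦ AD
    A ↦ DCB  (constrained at step 1)
    D ↦ C  (constrained at step 1)

A->DCB, B->CC, C->AD, D->C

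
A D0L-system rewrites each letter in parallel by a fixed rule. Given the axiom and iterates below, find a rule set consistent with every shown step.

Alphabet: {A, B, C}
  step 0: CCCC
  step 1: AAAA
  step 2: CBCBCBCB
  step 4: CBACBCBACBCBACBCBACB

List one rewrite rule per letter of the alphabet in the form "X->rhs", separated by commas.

  step 1 ⇒ step 2: AAAA ⇒ CB·CB·CB·CB
    A ↦ CB
    B ↦ CB  (constrained at step 2)
  step 0 ⇒ step 1: CCCC ⇒ A·A·A·A
    C ↦ A

A->CB, B->CB, C->A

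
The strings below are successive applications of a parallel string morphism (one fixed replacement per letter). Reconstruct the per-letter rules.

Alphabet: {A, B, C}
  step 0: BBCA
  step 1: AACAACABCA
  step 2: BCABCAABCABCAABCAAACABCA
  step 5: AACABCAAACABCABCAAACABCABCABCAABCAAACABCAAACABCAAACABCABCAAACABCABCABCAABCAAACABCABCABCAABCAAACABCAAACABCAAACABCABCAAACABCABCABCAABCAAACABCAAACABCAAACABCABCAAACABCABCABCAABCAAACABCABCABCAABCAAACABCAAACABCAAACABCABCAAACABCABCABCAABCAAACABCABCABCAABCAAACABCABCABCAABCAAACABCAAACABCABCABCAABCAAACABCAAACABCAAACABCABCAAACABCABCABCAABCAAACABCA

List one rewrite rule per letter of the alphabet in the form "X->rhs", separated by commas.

  step 1 ⇒ step 2: AACAACABCA ⇒ BCA·BCA·A·BCA·BCA·A·BCA·AAC·A·BCA
    A ↦ BCA
    B ↦ AAC
    C ↦ A

A->BCA, B->AAC, C->A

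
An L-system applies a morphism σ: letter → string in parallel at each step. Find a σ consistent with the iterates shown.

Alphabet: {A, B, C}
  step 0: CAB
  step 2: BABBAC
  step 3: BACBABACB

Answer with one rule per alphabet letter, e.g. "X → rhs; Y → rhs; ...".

A->C, B->BA, C->B

  step 2 ⇒ step 3: BABBAC ⇒ BA·C·BA·BA·C·B
    A ↦ C
    B ↦ BA
    C ↦ B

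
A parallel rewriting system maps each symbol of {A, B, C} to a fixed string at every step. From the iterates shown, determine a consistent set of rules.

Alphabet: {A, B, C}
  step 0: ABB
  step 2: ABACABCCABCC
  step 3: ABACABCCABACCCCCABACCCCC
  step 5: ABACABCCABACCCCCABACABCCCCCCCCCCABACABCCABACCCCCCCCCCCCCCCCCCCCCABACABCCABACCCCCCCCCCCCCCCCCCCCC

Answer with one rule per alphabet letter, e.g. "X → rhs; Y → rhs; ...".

  step 2 ⇒ step 3: ABACABCCABCC ⇒ AB·AC·AB·CC·AB·AC·CC·CC·AB·AC·CC·CC
    A ↦ AB
    B ↦ AC
    C ↦ CC

A->AB, B->AC, C->CC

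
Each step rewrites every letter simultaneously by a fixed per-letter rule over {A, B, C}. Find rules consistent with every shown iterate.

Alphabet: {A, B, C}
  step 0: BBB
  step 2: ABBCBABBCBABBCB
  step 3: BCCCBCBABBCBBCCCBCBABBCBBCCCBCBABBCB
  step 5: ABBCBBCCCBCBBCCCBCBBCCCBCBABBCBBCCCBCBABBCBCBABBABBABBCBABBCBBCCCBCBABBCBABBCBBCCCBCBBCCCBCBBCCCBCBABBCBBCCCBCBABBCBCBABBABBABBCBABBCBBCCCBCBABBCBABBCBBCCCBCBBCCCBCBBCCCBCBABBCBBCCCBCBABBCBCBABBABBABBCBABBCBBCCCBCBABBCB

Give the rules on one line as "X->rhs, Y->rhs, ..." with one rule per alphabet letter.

  step 2 ⇒ step 3: ABBCBABBCBABBCB ⇒ BCC·CB·CB·ABB·CB·BCC·CB·CB·ABB·CB·BCC·CB·CB·ABB·CB
    A ↦ BCC
    B ↦ CB
    C ↦ ABB

A->BCC, B->CB, C->ABB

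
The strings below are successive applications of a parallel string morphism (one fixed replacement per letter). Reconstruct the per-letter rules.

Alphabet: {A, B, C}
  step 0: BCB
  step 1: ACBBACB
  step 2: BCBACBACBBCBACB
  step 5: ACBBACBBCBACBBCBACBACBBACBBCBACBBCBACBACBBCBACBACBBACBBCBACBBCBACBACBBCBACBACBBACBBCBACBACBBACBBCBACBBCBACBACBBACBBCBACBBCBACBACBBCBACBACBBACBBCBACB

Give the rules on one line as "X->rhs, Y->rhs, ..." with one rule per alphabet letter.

  step 1 ⇒ step 2: ACBBACB ⇒ BC·B·ACB·ACB·BC·B·ACB
    A ↦ BC
    B ↦ ACB
    C ↦ B

A->BC, B->ACB, C->B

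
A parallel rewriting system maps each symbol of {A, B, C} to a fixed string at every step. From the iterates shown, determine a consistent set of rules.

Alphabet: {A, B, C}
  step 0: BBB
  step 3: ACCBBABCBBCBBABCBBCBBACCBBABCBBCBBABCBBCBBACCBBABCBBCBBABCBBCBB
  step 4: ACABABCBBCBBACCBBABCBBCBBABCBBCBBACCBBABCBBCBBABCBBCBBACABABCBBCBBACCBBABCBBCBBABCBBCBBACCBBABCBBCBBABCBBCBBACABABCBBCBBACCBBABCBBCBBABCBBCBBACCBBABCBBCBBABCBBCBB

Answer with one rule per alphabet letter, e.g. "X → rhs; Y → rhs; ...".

  step 3 ⇒ step 4: ACCBBABCBBCBBABCBBCBBACCBBABCBBCBBABCBBCBBACCBBABCBBCBBABCBBCBB ⇒ AC·AB·AB·CBB·CBB·AC·CBB·AB·CBB·CBB·AB·CBB·CBB·AC·CBB·AB·CBB·CBB·AB·CBB·CBB·AC·AB·AB·CBB·CBB·AC·CBB·AB·CBB·CBB·AB·CBB·CBB·AC·CBB·AB·CBB·CBB·AB·CBB·CBB·AC·AB·AB·CBB·CBB·AC·CBB·AB·CBB·CBB·AB·CBB·CBB·AC·CBB·AB·CBB·CBB·AB·CBB·CBB
    A ↦ AC
    B ↦ CBB
    C ↦ AB

A->AC, B->CBB, C->AB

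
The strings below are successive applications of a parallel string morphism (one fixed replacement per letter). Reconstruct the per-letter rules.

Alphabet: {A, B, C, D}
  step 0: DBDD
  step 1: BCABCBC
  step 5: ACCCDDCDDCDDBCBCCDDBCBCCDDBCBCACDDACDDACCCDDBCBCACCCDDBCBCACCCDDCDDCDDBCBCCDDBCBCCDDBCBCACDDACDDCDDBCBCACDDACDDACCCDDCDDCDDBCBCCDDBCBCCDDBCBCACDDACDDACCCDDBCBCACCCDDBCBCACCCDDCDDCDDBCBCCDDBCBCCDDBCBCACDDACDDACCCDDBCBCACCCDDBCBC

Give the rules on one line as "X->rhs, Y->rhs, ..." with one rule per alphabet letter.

A->ACC, B->A, C->CDD, D->BC

  step 0 ⇒ step 1: DBDD ⇒ BC·A·BC·BC
    B ↦ A
    D ↦ BC
    A ↦ ACC  (constrained at step 1)
    C ↦ CDD  (constrained at step 1)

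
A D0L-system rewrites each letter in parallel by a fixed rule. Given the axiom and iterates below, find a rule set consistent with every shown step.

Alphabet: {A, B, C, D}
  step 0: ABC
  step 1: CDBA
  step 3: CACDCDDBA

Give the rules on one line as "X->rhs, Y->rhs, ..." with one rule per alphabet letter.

  step 0 ⇒ step 1: ABC ⇒ C·DB·A
    A ↦ C
    B ↦ DB
    C ↦ A
    D ↦ CD  (constrained at step 1)

A->C, B->DB, C->A, D->CD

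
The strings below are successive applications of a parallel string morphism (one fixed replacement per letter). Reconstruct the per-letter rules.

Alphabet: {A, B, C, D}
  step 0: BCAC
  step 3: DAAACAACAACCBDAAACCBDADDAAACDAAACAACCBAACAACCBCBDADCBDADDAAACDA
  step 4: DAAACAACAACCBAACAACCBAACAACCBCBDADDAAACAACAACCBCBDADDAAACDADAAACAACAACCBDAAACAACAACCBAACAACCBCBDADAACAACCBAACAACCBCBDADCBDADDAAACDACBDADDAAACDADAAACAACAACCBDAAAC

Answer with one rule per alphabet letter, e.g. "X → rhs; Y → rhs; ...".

  step 3 ⇒ step 4: DAAACAACAACCBDAAACCBDADDAAACDAAACAACCBAACAACCBCBDADCBDADDAAACDA ⇒ DA·AAC·AAC·AAC·CB·AAC·AAC·CB·AAC·AAC·CB·CB·DAD·DA·AAC·AAC·AAC·CB·CB·DAD·DA·AAC·DA·DA·AAC·AAC·AAC·CB·DA·AAC·AAC·AAC·CB·AAC·AAC·CB·CB·DAD·AAC·AAC·CB·AAC·AAC·CB·CB·DAD·CB·DAD·DA·AAC·DA·CB·DAD·DA·AAC·DA·DA·AAC·AAC·AAC·CB·DA·AAC
    A ↦ AAC
    B ↦ DAD
    C ↦ CB
    D ↦ DA

A->AAC, B->DAD, C->CB, D->DA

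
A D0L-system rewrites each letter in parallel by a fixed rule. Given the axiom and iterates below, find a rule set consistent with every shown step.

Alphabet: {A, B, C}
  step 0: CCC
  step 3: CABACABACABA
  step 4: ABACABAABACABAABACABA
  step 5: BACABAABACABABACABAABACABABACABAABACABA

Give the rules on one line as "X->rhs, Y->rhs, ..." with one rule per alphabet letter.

  step 4 ⇒ step 5: ABACABAABACABAABACABA ⇒ BA·CA·BA·A·BA·CA·BA·BA·CA·BA·A·BA·CA·BA·BA·CA·BA·A·BA·CA·BA
    A ↦ BA
    B ↦ CA
    C ↦ A

A->BA, B->CA, C->A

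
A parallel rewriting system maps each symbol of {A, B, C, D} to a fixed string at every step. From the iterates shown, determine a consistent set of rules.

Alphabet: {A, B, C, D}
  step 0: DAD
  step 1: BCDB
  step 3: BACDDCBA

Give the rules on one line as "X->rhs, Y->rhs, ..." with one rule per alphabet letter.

  step 0 ⇒ step 1: DAD ⇒ B·CD·B
    A ↦ CD
    D ↦ B
    B ↦ DC  (constrained at step 1)
    C ↦ A  (constrained at step 1)

A->CD, B->DC, C->A, D->B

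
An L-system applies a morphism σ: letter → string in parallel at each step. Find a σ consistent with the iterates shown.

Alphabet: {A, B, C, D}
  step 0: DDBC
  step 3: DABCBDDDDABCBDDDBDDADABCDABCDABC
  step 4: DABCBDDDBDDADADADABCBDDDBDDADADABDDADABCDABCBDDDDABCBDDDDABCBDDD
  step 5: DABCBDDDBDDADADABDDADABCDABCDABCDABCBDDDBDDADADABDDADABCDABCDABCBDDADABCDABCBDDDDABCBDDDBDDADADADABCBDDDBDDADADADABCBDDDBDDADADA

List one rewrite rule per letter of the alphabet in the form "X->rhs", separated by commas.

  step 4 ⇒ step 5: DABCBDDDBDDADADADABCBDDDBDDADADABDDADABCDABCBDDDDABCBDDDDABCBDDD ⇒ DA·BC·BD·DD·BD·DA·DA·DA·BD·DA·DA·BC·DA·BC·DA·BC·DA·BC·BD·DD·BD·DA·DA·DA·BD·DA·DA·BC·DA·BC·DA·BC·BD·DA·DA·BC·DA·BC·BD·DD·DA·BC·BD·DD·BD·DA·DA·DA·DA·BC·BD·DD·BD·DA·DA·DA·DA·BC·BD·DD·BD·DA·DA·DA
    A ↦ BC
    B ↦ BD
    C ↦ DD
    D ↦ DA

A->BC, B->BD, C->DD, D->DA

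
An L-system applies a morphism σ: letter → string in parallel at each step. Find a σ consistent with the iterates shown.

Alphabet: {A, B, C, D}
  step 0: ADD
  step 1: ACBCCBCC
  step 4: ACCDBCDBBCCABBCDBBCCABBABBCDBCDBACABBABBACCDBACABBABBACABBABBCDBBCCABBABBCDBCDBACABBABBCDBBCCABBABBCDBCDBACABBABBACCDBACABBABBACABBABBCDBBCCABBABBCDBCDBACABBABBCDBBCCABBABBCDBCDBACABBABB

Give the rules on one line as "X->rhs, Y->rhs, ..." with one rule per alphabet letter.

A->AC, B->ABB, C->CDB, D->BCC

  step 0 ⇒ step 1: ADD ⇒ AC·BCC·BCC
    A ↦ AC
    D ↦ BCC
    B ↦ ABB  (constrained at step 1)
    C ↦ CDB  (constrained at step 1)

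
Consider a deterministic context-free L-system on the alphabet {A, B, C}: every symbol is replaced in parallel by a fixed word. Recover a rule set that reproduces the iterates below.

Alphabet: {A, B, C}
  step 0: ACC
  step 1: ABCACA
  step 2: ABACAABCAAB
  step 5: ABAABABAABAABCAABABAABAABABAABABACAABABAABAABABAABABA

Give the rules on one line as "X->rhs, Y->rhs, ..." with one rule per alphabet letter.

A->AB, B->A, C->CA

  step 1 ⇒ step 2: ABCACA ⇒ AB·A·CA·AB·CA·AB
    A ↦ AB
    B ↦ A
    C ↦ CA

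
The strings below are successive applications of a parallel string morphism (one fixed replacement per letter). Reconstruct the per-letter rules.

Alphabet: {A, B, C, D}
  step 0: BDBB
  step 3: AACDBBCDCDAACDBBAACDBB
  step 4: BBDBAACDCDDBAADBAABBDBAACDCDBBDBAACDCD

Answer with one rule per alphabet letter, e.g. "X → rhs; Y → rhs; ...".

  step 3 ⇒ step 4: AACDBBCDCDAACDBBAACDBB ⇒ B·B·DB·AA·CD·CD·DB·AA·DB·AA·B·B·DB·AA·CD·CD·B·B·DB·AA·CD·CD
    A ↦ B
    B ↦ CD
    C ↦ DB
    D ↦ AA

A->B, B->CD, C->DB, D->AA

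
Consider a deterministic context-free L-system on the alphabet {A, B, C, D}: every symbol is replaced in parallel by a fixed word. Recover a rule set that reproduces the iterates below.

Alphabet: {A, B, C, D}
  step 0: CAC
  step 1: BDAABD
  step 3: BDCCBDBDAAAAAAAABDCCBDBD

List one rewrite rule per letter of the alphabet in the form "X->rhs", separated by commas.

A->AA, B->BD, C->BD, D->CC

  step 0 ⇒ step 1: CAC ⇒ BD·AA·BD
    A ↦ AA
    C ↦ BD
    B ↦ BD  (constrained at step 1)
    D ↦ CC  (constrained at step 1)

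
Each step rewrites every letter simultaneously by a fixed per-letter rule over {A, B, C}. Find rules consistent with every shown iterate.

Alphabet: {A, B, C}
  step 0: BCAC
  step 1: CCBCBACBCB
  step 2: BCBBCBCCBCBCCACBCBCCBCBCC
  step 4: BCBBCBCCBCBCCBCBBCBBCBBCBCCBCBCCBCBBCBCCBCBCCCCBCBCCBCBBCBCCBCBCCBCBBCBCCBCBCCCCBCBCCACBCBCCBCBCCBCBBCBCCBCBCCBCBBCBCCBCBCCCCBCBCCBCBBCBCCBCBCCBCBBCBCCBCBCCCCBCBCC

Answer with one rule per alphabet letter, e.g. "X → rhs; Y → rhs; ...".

A->AC, B->CC, C->BCB

  step 1 ⇒ step 2: CCBCBACBCB ⇒ BCB·BCB·CC·BCB·CC·AC·BCB·CC·BCB·CC
    A ↦ AC
    B ↦ CC
    C ↦ BCB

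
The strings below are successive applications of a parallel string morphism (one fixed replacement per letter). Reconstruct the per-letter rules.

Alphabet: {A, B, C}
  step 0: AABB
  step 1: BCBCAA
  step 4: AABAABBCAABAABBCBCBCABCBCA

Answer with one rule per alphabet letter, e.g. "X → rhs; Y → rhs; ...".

A->BC, B->A, C->AB

  step 0 ⇒ step 1: AABB ⇒ BC·BC·A·A
    A ↦ BC
    B ↦ A
    C ↦ AB  (constrained at step 1)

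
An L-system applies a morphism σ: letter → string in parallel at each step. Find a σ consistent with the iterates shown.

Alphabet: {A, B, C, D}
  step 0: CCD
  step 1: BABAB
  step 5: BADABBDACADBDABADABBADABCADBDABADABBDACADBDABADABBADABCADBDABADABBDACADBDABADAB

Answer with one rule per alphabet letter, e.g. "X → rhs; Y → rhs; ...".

A->DA, B->CAD, C->BA, D->B

  step 0 ⇒ step 1: CCD ⇒ BA·BA·B
    C ↦ BA
    D ↦ B
    A ↦ DA  (constrained at step 1)
    B ↦ CAD  (constrained at step 1)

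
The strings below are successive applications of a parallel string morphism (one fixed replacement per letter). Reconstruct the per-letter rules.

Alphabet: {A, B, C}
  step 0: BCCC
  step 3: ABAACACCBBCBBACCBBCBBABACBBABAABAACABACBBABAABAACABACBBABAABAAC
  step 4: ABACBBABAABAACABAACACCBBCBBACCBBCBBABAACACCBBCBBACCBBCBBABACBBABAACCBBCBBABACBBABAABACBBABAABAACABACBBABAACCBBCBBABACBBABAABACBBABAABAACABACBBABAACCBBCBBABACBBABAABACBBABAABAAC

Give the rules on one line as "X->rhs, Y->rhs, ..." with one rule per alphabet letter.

  step 3 ⇒ step 4: ABAACACCBBCBBACCBBCBBABACBBABAABAACABACBBABAABAACABACBBABAABAAC ⇒ ABA·CBB·ABA·ABA·AC·ABA·AC·AC·CBB·CBB·AC·CBB·CBB·ABA·AC·AC·CBB·CBB·AC·CBB·CBB·ABA·CBB·ABA·AC·CBB·CBB·ABA·CBB·ABA·ABA·CBB·ABA·ABA·AC·ABA·CBB·ABA·AC·CBB·CBB·ABA·CBB·ABA·ABA·CBB·ABA·ABA·AC·ABA·CBB·ABA·AC·CBB·CBB·ABA·CBB·ABA·ABA·CBB·ABA·ABA·AC
    A ↦ ABA
    B ↦ CBB
    C ↦ AC

A->ABA, B->CBB, C->AC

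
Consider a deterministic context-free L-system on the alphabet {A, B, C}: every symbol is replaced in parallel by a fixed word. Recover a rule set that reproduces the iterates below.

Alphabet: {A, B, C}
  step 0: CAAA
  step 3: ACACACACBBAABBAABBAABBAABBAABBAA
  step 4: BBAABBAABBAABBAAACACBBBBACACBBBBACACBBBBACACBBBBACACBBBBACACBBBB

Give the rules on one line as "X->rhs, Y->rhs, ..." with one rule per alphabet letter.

A->BB, B->AC, C->AA

  step 3 ⇒ step 4: ACACACACBBAABBAABBAABBAABBAABBAA ⇒ BB·AA·BB·AA·BB·AA·BB·AA·AC·AC·BB·BB·AC·AC·BB·BB·AC·AC·BB·BB·AC·AC·BB·BB·AC·AC·BB·BB·AC·AC·BB·BB
    A ↦ BB
    B ↦ AC
    C ↦ AA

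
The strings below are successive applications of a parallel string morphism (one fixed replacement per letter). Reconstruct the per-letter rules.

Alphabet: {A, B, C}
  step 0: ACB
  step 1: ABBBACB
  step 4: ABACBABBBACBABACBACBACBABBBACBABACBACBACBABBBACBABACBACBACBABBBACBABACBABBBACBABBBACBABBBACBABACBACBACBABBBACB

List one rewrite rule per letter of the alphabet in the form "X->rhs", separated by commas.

A->AB, B->ACB, C->BB

  step 0 ⇒ step 1: ACB ⇒ AB·BB·ACB
    A ↦ AB
    B ↦ ACB
    C ↦ BB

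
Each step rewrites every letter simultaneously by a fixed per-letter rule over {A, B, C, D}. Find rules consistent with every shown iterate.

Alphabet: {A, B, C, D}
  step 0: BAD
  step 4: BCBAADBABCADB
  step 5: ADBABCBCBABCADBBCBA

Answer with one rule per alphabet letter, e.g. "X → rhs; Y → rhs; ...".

  step 4 ⇒ step 5: BCBAADBABCADB ⇒ A·DB·A·BC·BC·B·A·BC·A·DB·BC·B·A
    A ↦ BC
    B ↦ A
    C ↦ DB
    D ↦ B

A->BC, B->A, C->DB, D->B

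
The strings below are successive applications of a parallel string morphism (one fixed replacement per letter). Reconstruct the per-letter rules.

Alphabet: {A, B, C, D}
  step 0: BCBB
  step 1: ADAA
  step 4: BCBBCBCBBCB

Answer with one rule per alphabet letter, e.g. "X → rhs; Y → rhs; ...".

A->BC, B->A, C->D, D->B

  step 0 ⇒ step 1: BCBB ⇒ A·D·A·A
    B ↦ A
    C ↦ D
    A ↦ BC  (constrained at step 1)
    D ↦ B  (constrained at step 1)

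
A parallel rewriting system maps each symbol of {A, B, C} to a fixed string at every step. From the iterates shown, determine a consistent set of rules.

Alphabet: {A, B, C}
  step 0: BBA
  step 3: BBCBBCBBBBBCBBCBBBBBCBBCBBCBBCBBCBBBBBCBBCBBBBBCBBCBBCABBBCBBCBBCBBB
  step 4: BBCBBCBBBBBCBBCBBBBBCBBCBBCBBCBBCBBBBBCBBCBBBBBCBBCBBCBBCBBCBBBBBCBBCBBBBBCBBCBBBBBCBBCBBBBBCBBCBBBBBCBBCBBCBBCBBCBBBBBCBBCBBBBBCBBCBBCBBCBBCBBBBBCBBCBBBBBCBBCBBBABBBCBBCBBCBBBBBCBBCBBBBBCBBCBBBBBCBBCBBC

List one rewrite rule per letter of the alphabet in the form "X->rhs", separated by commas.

  step 3 ⇒ step 4: BBCBBCBBBBBCBBCBBBBBCBBCBBCBBCBBCBBBBBCBBCBBBBBCBBCBBCABBBCBBCBBCBBB ⇒ BBC·BBC·BBB·BBC·BBC·BBB·BBC·BBC·BBC·BBC·BBC·BBB·BBC·BBC·BBB·BBC·BBC·BBC·BBC·BBC·BBB·BBC·BBC·BBB·BBC·BBC·BBB·BBC·BBC·BBB·BBC·BBC·BBB·BBC·BBC·BBC·BBC·BBC·BBB·BBC·BBC·BBB·BBC·BBC·BBC·BBC·BBC·BBB·BBC·BBC·BBB·BBC·BBC·BBB·AB·BBC·BBC·BBC·BBB·BBC·BBC·BBB·BBC·BBC·BBB·BBC·BBC·BBC
    A ↦ AB
    B ↦ BBC
    C ↦ BBB

A->AB, B->BBC, C->BBB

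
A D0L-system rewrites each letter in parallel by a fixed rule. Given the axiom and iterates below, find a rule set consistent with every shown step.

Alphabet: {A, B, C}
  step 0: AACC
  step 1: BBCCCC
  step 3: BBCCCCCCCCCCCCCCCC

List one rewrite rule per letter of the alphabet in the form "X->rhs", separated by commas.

A->B, B->A, C->CC

  step 0 ⇒ step 1: AACC ⇒ B·B·CC·CC
    A ↦ B
    C ↦ CC
    B ↦ A  (constrained at step 1)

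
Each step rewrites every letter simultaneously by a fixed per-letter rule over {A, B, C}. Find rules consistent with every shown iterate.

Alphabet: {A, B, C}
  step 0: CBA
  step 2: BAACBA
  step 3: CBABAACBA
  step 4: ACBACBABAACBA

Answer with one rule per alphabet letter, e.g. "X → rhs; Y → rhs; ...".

  step 3 ⇒ step 4: CBABAACBA ⇒ A·C·BA·C·BA·BA·A·C·BA
    A ↦ BA
    B ↦ C
    C ↦ A

A->BA, B->C, C->A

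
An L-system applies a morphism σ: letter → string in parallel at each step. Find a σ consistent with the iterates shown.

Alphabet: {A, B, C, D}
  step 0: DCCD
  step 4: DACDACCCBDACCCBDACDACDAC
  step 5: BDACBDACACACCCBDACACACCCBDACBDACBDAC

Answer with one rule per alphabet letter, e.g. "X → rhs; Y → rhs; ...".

  step 4 ⇒ step 5: DACDACCCBDACCCBDACDACDAC ⇒ B·D·AC·B·D·AC·AC·AC·CC·B·D·AC·AC·AC·CC·B·D·AC·B·D·AC·B·D·AC
    A ↦ D
    B ↦ CC
    C ↦ AC
    D ↦ B

A->D, B->CC, C->AC, D->B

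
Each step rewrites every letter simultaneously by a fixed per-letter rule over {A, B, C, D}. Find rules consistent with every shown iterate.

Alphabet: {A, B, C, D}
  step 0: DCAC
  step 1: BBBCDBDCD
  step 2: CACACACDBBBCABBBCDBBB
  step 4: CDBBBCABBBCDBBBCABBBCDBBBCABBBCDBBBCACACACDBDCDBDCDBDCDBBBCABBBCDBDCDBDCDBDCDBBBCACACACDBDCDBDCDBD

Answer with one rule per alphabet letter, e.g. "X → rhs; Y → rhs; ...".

A->BD, B->CA, C->CD, D->BBB

  step 1 ⇒ step 2: BBBCDBDCD ⇒ CA·CA·CA·CD·BBB·CA·BBB·CD·BBB
    B ↦ CA
    C ↦ CD
    D ↦ BBB
  step 0 ⇒ step 1: DCAC ⇒ BBB·CD·BD·CD
    A ↦ BD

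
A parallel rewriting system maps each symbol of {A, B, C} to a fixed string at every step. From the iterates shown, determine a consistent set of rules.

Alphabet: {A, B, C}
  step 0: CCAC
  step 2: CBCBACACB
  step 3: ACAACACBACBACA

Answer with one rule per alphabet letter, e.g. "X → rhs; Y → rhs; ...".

  step 2 ⇒ step 3: CBCBACACB ⇒ A·CA·A·CA·CB·A·CB·A·CA
    A ↦ CB
    B ↦ CA
    C ↦ A

A->CB, B->CA, C->A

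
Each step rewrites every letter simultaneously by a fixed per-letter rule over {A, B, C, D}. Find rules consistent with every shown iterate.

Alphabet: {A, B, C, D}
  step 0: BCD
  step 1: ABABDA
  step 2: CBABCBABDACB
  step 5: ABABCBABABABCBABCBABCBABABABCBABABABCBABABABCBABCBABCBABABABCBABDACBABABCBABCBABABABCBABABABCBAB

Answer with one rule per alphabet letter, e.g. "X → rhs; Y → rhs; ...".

  step 1 ⇒ step 2: ABABDA ⇒ CB·AB·CB·AB·DA·CB
    A ↦ CB
    B ↦ AB
    D ↦ DA
  step 0 ⇒ step 1: BCD ⇒ AB·AB·DA
    C ↦ AB

A->CB, B->AB, C->AB, D->DA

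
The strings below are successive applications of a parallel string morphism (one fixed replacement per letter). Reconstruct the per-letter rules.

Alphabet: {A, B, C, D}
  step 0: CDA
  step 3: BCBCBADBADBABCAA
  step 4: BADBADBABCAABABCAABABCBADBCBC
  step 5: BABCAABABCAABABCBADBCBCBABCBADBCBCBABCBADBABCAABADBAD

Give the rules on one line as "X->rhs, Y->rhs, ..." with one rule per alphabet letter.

A->BC, B->BA, C->D, D->AA

  step 4 ⇒ step 5: BADBADBABCAABABCAABABCBADBCBC ⇒ BA·BC·AA·BA·BC·AA·BA·BC·BA·D·BC·BC·BA·BC·BA·D·BC·BC·BA·BC·BA·D·BA·BC·AA·BA·D·BA·D
    A ↦ BC
    B ↦ BA
    C ↦ D
    D ↦ AA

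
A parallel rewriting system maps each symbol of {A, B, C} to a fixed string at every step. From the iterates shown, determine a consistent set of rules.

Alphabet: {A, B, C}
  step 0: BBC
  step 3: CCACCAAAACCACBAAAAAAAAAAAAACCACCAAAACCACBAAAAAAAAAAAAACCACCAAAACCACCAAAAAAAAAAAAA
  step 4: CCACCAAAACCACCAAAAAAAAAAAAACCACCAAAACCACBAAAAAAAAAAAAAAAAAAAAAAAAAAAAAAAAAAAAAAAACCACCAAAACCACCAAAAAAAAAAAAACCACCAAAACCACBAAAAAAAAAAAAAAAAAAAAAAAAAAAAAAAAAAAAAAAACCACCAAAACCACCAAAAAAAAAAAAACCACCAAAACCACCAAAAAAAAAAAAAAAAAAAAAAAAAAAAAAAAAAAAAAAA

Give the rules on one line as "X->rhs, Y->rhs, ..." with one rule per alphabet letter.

A->AAA, B->CBA, C->CCA

  step 3 ⇒ step 4: CCACCAAAACCACBAAAAAAAAAAAAACCACCAAAACCACBAAAAAAAAAAAAACCACCAAAACCACCAAAAAAAAAAAAA ⇒ CCA·CCA·AAA·CCA·CCA·AAA·AAA·AAA·AAA·CCA·CCA·AAA·CCA·CBA·AAA·AAA·AAA·AAA·AAA·AAA·AAA·AAA·AAA·AAA·AAA·AAA·AAA·CCA·CCA·AAA·CCA·CCA·AAA·AAA·AAA·AAA·CCA·CCA·AAA·CCA·CBA·AAA·AAA·AAA·AAA·AAA·AAA·AAA·AAA·AAA·AAA·AAA·AAA·AAA·CCA·CCA·AAA·CCA·CCA·AAA·AAA·AAA·AAA·CCA·CCA·AAA·CCA·CCA·AAA·AAA·AAA·AAA·AAA·AAA·AAA·AAA·AAA·AAA·AAA·AAA·AAA
    A ↦ AAA
    B ↦ CBA
    C ↦ CCA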